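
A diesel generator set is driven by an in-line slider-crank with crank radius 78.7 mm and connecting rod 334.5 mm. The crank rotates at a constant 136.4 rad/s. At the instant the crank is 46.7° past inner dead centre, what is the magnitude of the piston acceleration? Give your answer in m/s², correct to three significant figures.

988

ω = 136.4 rad/s
x(θ) = r cosθ + √(L² − r² sin²θ); with ω constant, a = ω²·d²x/dθ².
d²x/dθ² = −r cosθ − r²(cos2θ)/√u − r⁴ sin²2θ/(4u^{3/2}),  u = L² − r² sin²θ = 0.10861 m².
Substituting r = 0.0787 m, L = 0.3345 m, θ = 46.7°: d²x/dθ² = -0.053126 m.
a = ω²·d²x/dθ² = (136.4)²·(-0.053126) = -988.41 m/s²;  |a| = 988.41 m/s².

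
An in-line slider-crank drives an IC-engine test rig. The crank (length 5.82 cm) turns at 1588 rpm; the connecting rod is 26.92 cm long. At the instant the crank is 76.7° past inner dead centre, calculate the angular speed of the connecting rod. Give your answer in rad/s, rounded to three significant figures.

ω = 166.3 rad/s (converted from 1588 rpm).
The rod makes angle φ with the slider axis where L sinφ = r sinθ; differentiating, L cosφ·φ̇ = r ω cosθ.
L cosφ = √(L² − r² sin²θ) = 0.26317 m.
|ω_rod| = r ω |cosθ| / √(L² − r² sin²θ) = 0.0582·166.3·0.23005/0.26317 = 8.4602 rad/s.

8.46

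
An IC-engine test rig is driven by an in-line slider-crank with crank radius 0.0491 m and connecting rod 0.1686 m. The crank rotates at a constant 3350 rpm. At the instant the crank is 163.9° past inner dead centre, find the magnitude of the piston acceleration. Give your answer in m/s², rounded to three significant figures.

ω = 2π·3350/60 = 350.8 rad/s
x(θ) = r cosθ + √(L² − r² sin²θ); with ω constant, a = ω²·d²x/dθ².
d²x/dθ² = −r cosθ − r²(cos2θ)/√u − r⁴ sin²2θ/(4u^{3/2}),  u = L² − r² sin²θ = 0.0282406 m².
Substituting r = 0.0491 m, L = 0.1686 m, θ = 163.9°: d²x/dθ² = +0.034948 m.
a = ω²·d²x/dθ² = (350.8)²·(+0.034948) = +4301 m/s²;  |a| = 4301 m/s².

4300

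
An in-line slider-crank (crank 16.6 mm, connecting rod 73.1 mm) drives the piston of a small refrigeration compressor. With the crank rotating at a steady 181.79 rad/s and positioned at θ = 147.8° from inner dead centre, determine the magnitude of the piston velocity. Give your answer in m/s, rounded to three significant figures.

ω = 181.8 rad/s
For an in-line slider-crank, x = r cosθ + √(L² − r² sin²θ), so v = −rω sinθ·[1 + r cosθ/√(L² − r² sin²θ)].
With r = 0.0166 m, L = 0.0731 m, θ = 147.8°: √(L² − r² sin²θ) = 0.072563 m.
v = −0.0166·181.8·0.53288·[1 + 0.0166·-0.84619/0.072563] = -1.2968 m/s.
|v| = 1.2968 m/s.

1.30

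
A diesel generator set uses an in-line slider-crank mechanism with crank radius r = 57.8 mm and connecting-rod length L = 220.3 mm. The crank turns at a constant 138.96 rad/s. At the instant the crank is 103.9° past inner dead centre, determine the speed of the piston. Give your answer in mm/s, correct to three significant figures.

7290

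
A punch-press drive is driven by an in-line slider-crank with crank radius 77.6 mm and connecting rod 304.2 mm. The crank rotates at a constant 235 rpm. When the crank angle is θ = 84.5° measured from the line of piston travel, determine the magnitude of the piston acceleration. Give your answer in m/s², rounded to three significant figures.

ω = 2π·235/60 = 24.61 rad/s
x(θ) = r cosθ + √(L² − r² sin²θ); with ω constant, a = ω²·d²x/dθ².
d²x/dθ² = −r cosθ − r²(cos2θ)/√u − r⁴ sin²2θ/(4u^{3/2}),  u = L² − r² sin²θ = 0.0865712 m².
Substituting r = 0.0776 m, L = 0.3042 m, θ = 84.5°: d²x/dθ² = +0.01264 m.
a = ω²·d²x/dθ² = (24.61)²·(+0.01264) = +7.6546 m/s²;  |a| = 7.6546 m/s².

7.65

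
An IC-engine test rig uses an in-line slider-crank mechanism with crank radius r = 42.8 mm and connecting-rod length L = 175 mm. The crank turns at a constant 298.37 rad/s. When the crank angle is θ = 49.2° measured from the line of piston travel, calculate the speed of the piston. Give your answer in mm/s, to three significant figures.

11200

ω = 298.4 rad/s
For an in-line slider-crank, x = r cosθ + √(L² − r² sin²θ), so v = −rω sinθ·[1 + r cosθ/√(L² − r² sin²θ)].
With r = 0.0428 m, L = 0.175 m, θ = 49.2°: √(L² − r² sin²θ) = 0.17197 m.
v = −0.0428·298.4·0.75700·[1 + 0.0428·0.65342/0.17197] = -11.239 m/s.
|v| = 11.239 m/s = 11239 mm/s.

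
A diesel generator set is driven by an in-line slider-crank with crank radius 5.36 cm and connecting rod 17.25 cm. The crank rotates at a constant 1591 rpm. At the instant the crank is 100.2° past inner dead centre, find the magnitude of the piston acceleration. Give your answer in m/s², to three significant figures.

717

ω = 2π·1591/60 = 166.6 rad/s
x(θ) = r cosθ + √(L² − r² sin²θ); with ω constant, a = ω²·d²x/dθ².
d²x/dθ² = −r cosθ − r²(cos2θ)/√u − r⁴ sin²2θ/(4u^{3/2}),  u = L² − r² sin²θ = 0.0269734 m².
Substituting r = 0.0536 m, L = 0.1725 m, θ = 100.2°: d²x/dθ² = +0.025831 m.
a = ω²·d²x/dθ² = (166.6)²·(+0.025831) = +717.03 m/s²;  |a| = 717.03 m/s².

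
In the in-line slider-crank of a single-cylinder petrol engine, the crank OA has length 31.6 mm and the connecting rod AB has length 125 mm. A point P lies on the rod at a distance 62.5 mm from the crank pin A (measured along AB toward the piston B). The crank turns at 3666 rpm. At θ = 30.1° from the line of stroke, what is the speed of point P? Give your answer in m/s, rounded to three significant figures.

ω = 383.9 rad/s.  Crank-pin speed |V_A| = rω = 12.131 m/s, perpendicular to OA.
Rod angle: sinφ = −(r/L) sinθ ⇒ φ = -7.284°; ω_rod = −rω cosθ/√(L²−r²sin²θ) = -84.646 rad/s.
V_P = V_A + ω_rod × AP, with AP = 0.0625 m along the rod.
Components: V_Px = −rω sinθ − a·ω_rod·sinφ = -6.7547 m/s;  V_Py = rω cosθ + a·ω_rod·cosφ = +5.2477 m/s.
|V_P| = √(V_Px² + V_Py²) = 8.5536 m/s.

8.55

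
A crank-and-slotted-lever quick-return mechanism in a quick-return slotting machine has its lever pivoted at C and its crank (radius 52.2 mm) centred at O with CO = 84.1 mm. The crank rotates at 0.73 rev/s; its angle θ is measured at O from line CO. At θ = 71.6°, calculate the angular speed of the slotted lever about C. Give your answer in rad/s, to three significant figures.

ω = 4.587 rad/s (from 0.73 rev/s).
Crank pin A relative to C: A = (d + r cosθ, r sinθ); lever angle φ = atan2(r sinθ, d + r cosθ).
Differentiating tanφ: φ̇ = rω(d cosθ + r)/(d² + r² + 2dr cosθ).
d² + r² + 2dr cosθ = |CA|² = 0.0125691 m²;  d cosθ + r = +0.078746 m.
|ω_lever| = |0.0522·4.587·+0.078746| / 0.0125691 = 1.5 rad/s.

1.50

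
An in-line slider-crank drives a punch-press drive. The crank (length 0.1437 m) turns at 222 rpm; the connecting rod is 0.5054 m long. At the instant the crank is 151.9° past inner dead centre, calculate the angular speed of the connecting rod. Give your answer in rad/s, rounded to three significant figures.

5.88

ω = 23.25 rad/s (converted from 222 rpm).
The rod makes angle φ with the slider axis where L sinφ = r sinθ; differentiating, L cosφ·φ̇ = r ω cosθ.
L cosφ = √(L² − r² sin²θ) = 0.50085 m.
|ω_rod| = r ω |cosθ| / √(L² − r² sin²θ) = 0.1437·23.25·0.88213/0.50085 = 5.8839 rad/s.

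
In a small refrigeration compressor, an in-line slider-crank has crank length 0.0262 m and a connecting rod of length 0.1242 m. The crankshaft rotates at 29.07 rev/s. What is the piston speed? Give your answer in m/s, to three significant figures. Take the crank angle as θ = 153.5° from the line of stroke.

1.73

ω = 2π·29.1 = 182.7 rad/s
For an in-line slider-crank, x = r cosθ + √(L² − r² sin²θ), so v = −rω sinθ·[1 + r cosθ/√(L² − r² sin²θ)].
With r = 0.0262 m, L = 0.1242 m, θ = 153.5°: √(L² − r² sin²θ) = 0.12365 m.
v = −0.0262·182.7·0.44620·[1 + 0.0262·-0.89493/0.12365] = -1.7304 m/s.
|v| = 1.7304 m/s.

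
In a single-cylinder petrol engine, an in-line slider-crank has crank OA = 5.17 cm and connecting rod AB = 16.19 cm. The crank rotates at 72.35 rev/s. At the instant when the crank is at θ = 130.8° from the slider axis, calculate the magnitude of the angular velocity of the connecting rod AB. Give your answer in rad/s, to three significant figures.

97.8

ω = 454.6 rad/s (converted from 72.35 rev/s).
The rod makes angle φ with the slider axis where L sinφ = r sinθ; differentiating, L cosφ·φ̇ = r ω cosθ.
L cosφ = √(L² − r² sin²θ) = 0.1571 m.
|ω_rod| = r ω |cosθ| / √(L² − r² sin²θ) = 0.0517·454.6·0.65342/0.1571 = 97.753 rad/s.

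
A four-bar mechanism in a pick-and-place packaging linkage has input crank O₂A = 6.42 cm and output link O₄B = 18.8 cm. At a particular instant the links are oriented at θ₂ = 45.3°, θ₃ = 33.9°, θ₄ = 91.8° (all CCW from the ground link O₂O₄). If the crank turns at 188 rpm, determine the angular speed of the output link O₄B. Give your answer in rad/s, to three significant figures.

ω₂ = 19.69 rad/s (from 188 rpm).
Differentiating the loop-closure r₂e^{iθ₂}+r₃e^{iθ₃}=r₁+r₄e^{iθ₄} gives r₂ω₂e^{iθ₂}+r₃ω₃e^{iθ₃}=r₄ω₄e^{iθ₄}.
Eliminating the other unknown: ω₄ = r₂ω₂ sin(θ₂−θ₃) / [r₄ sin(θ₄−θ₃)].
Numerator sine = +0.19766; denominator sine = +0.84712.
Result = 0.0642·19.69·(+0.19766) / (0.188·(+0.84712)) = +1.5687 rad/s; magnitude 1.5687 rad/s.

1.57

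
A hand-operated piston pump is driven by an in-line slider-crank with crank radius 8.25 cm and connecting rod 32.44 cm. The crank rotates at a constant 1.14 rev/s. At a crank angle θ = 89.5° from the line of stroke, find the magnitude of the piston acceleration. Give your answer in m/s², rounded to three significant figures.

ω = 2π·1.14 = 7.163 rad/s
x(θ) = r cosθ + √(L² − r² sin²θ); with ω constant, a = ω²·d²x/dθ².
d²x/dθ² = −r cosθ − r²(cos2θ)/√u − r⁴ sin²2θ/(4u^{3/2}),  u = L² − r² sin²θ = 0.0984296 m².
Substituting r = 0.0825 m, L = 0.3244 m, θ = 89.5°: d²x/dθ² = +0.020971 m.
a = ω²·d²x/dθ² = (7.163)²·(+0.020971) = +1.0759 m/s²;  |a| = 1.0759 m/s².

1.08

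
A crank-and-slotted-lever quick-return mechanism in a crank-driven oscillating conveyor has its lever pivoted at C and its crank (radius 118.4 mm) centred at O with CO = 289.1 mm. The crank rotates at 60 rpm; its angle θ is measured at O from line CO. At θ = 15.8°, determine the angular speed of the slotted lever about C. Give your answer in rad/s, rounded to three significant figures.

ω = 6.283 rad/s (from 60 rpm).
Crank pin A relative to C: A = (d + r cosθ, r sinθ); lever angle φ = atan2(r sinθ, d + r cosθ).
Differentiating tanφ: φ̇ = rω(d cosθ + r)/(d² + r² + 2dr cosθ).
d² + r² + 2dr cosθ = |CA|² = 0.16347 m²;  d cosθ + r = +0.39658 m.
|ω_lever| = |0.1184·6.283·+0.39658| / 0.16347 = 1.8048 rad/s.

1.80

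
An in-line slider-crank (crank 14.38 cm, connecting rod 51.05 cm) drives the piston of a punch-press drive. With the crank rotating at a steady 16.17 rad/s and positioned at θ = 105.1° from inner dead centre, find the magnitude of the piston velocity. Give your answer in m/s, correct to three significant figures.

ω = 16.17 rad/s
For an in-line slider-crank, x = r cosθ + √(L² − r² sin²θ), so v = −rω sinθ·[1 + r cosθ/√(L² − r² sin²θ)].
With r = 0.1438 m, L = 0.5105 m, θ = 105.1°: √(L² − r² sin²θ) = 0.49126 m.
v = −0.1438·16.17·0.96547·[1 + 0.1438·-0.26050/0.49126] = -2.0738 m/s.
|v| = 2.0738 m/s.

2.07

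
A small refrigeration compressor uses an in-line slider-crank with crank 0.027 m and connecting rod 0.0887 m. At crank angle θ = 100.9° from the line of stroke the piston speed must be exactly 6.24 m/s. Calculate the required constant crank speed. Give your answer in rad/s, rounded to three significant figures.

250

For an in-line slider-crank, |v_piston| = rω|sinθ|·[1 + r cosθ/√(L² − r² sin²θ)].
With r = 0.027 m, L = 0.0887 m, θ = 100.9°: the bracketed kinematic factor |dx/dθ| = 0.024914 m.
ω = v/|dx/dθ| = 6.24/0.024914 = 250.46 rad/s.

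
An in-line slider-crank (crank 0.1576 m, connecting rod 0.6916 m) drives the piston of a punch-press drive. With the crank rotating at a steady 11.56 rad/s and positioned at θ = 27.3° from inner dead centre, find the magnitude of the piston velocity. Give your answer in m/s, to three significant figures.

1.01

ω = 11.56 rad/s
For an in-line slider-crank, x = r cosθ + √(L² − r² sin²θ), so v = −rω sinθ·[1 + r cosθ/√(L² − r² sin²θ)].
With r = 0.1576 m, L = 0.6916 m, θ = 27.3°: √(L² − r² sin²θ) = 0.68781 m.
v = −0.1576·11.56·0.45865·[1 + 0.1576·0.88862/0.68781] = -1.0057 m/s.
|v| = 1.0057 m/s.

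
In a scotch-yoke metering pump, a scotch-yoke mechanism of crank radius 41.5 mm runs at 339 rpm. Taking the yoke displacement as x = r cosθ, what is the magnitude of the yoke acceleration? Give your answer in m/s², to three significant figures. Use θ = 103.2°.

ω = 35.5 rad/s (from 339 rpm).
x = r cosθ ⇒ ẍ = −rω² cosθ (ω constant).
|a| = rω²|cosθ| = 0.0415·(35.5)²·|cos 103.2°| = 11.943 m/s².

11.9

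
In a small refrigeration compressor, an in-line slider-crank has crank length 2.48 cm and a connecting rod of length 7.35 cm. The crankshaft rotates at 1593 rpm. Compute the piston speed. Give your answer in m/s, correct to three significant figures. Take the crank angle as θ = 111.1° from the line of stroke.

3.37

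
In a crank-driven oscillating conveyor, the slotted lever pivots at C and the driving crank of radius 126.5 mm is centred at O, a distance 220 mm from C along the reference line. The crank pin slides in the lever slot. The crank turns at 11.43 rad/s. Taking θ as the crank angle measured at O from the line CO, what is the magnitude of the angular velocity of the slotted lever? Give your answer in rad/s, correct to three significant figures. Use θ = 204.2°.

ω = 11.43 rad/s
Crank pin A relative to C: A = (d + r cosθ, r sinθ); lever angle φ = atan2(r sinθ, d + r cosθ).
Differentiating tanφ: φ̇ = rω(d cosθ + r)/(d² + r² + 2dr cosθ).
d² + r² + 2dr cosθ = |CA|² = 0.0136336 m²;  d cosθ + r = -0.074166 m.
|ω_lever| = |0.1265·11.43·-0.074166| / 0.0136336 = 7.8656 rad/s.

7.87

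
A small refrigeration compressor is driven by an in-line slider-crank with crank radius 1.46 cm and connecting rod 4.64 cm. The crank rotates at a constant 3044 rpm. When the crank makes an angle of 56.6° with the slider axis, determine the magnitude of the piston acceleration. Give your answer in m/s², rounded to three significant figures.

637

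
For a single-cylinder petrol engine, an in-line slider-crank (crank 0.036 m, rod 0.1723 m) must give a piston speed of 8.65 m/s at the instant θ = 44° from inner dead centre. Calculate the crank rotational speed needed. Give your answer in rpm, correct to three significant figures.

For an in-line slider-crank, |v_piston| = rω|sinθ|·[1 + r cosθ/√(L² − r² sin²θ)].
With r = 0.036 m, L = 0.1723 m, θ = 44°: the bracketed kinematic factor |dx/dθ| = 0.028807 m.
ω = v/|dx/dθ| = 8.65/0.028807 = 300.28 rad/s.
N = 60ω/(2π) = 2867.5 rpm.

2870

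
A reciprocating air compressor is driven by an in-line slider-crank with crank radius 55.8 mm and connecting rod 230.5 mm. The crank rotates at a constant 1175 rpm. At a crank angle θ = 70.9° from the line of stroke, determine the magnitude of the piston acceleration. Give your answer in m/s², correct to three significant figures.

ω = 2π·1175/60 = 123 rad/s
x(θ) = r cosθ + √(L² − r² sin²θ); with ω constant, a = ω²·d²x/dθ².
d²x/dθ² = −r cosθ − r²(cos2θ)/√u − r⁴ sin²2θ/(4u^{3/2}),  u = L² − r² sin²θ = 0.05035 m².
Substituting r = 0.0558 m, L = 0.2305 m, θ = 70.9°: d²x/dθ² = -0.0074361 m.
a = ω²·d²x/dθ² = (123)²·(-0.0074361) = -112.58 m/s²;  |a| = 112.58 m/s².

113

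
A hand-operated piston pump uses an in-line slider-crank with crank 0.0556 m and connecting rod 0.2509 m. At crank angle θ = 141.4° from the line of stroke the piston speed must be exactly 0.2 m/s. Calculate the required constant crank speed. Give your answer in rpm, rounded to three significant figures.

For an in-line slider-crank, |v_piston| = rω|sinθ|·[1 + r cosθ/√(L² − r² sin²θ)].
With r = 0.0556 m, L = 0.2509 m, θ = 141.4°: the bracketed kinematic factor |dx/dθ| = 0.028622 m.
ω = v/|dx/dθ| = 0.2/0.028622 = 6.9876 rad/s.
N = 60ω/(2π) = 66.727 rpm.

66.7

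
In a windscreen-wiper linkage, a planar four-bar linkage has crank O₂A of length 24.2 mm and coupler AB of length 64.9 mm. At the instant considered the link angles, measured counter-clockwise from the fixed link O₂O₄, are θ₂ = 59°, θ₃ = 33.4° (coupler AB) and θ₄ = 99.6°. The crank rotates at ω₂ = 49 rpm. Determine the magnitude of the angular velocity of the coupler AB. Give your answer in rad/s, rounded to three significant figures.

ω₂ = 5.131 rad/s (from 49 rpm).
Differentiating the loop-closure r₂e^{iθ₂}+r₃e^{iθ₃}=r₁+r₄e^{iθ₄} gives r₂ω₂e^{iθ₂}+r₃ω₃e^{iθ₃}=r₄ω₄e^{iθ₄}.
Eliminating the other unknown: ω₃ = r₂ω₂ sin(θ₄−θ₂) / [r₃ sin(θ₃−θ₄)].
Numerator sine = +0.65077; denominator sine = -0.91496.
Result = 0.0242·5.131·(+0.65077) / (0.0649·(-0.91496)) = -1.3609 rad/s; magnitude 1.3609 rad/s.

1.36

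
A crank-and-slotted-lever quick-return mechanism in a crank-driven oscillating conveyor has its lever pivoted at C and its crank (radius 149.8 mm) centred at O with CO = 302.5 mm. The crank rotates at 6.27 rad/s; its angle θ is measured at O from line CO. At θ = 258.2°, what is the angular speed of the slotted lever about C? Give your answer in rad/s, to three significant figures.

ω = 6.27 rad/s
Crank pin A relative to C: A = (d + r cosθ, r sinθ); lever angle φ = atan2(r sinθ, d + r cosθ).
Differentiating tanφ: φ̇ = rω(d cosθ + r)/(d² + r² + 2dr cosθ).
d² + r² + 2dr cosθ = |CA|² = 0.095413 m²;  d cosθ + r = +0.08794 m.
|ω_lever| = |0.1498·6.27·+0.08794| / 0.095413 = 0.86568 rad/s.

0.866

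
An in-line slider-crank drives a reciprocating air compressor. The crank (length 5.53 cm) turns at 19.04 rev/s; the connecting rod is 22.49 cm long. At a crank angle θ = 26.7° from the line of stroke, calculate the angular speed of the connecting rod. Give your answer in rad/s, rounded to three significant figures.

26.4

ω = 119.6 rad/s (converted from 19.04 rev/s).
The rod makes angle φ with the slider axis where L sinφ = r sinθ; differentiating, L cosφ·φ̇ = r ω cosθ.
L cosφ = √(L² − r² sin²θ) = 0.22352 m.
|ω_rod| = r ω |cosθ| / √(L² − r² sin²θ) = 0.0553·119.6·0.89337/0.22352 = 26.441 rad/s.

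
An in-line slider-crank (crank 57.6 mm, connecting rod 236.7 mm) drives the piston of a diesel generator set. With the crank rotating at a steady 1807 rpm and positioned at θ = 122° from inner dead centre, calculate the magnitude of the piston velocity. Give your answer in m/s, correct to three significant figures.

ω = 2π·1807/60 = 189.2 rad/s
For an in-line slider-crank, x = r cosθ + √(L² − r² sin²θ), so v = −rω sinθ·[1 + r cosθ/√(L² − r² sin²θ)].
With r = 0.0576 m, L = 0.2367 m, θ = 122°: √(L² − r² sin²θ) = 0.2316 m.
v = −0.0576·189.2·0.84805·[1 + 0.0576·-0.52992/0.2316] = -8.0252 m/s.
|v| = 8.0252 m/s.

8.03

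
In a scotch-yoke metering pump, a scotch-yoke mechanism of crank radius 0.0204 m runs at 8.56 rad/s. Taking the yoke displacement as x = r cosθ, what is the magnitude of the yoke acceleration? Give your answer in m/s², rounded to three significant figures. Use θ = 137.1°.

ω = 8.56 rad/s
x = r cosθ ⇒ ẍ = −rω² cosθ (ω constant).
|a| = rω²|cosθ| = 0.0204·(8.56)²·|cos 137.1°| = 1.095 m/s².

1.09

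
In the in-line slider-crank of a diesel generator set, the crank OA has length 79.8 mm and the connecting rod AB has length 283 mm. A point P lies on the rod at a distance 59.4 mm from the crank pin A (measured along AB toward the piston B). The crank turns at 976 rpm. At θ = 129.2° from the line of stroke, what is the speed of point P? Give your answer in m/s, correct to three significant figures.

ω = 102.2 rad/s.  Crank-pin speed |V_A| = rω = 8.1561 m/s, perpendicular to OA.
Rod angle: sinφ = −(r/L) sinθ ⇒ φ = -12.622°; ω_rod = −rω cosθ/√(L²−r²sin²θ) = +18.666 rad/s.
V_P = V_A + ω_rod × AP, with AP = 0.0594 m along the rod.
Components: V_Px = −rω sinθ − a·ω_rod·sinφ = -6.0782 m/s;  V_Py = rω cosθ + a·ω_rod·cosφ = -4.0729 m/s.
|V_P| = √(V_Px² + V_Py²) = 7.3166 m/s.

7.32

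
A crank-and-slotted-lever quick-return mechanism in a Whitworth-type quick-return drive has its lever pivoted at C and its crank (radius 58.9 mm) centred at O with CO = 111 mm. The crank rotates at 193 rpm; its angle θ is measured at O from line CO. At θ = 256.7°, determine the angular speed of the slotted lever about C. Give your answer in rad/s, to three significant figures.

3.11

ω = 20.21 rad/s (from 193 rpm).
Crank pin A relative to C: A = (d + r cosθ, r sinθ); lever angle φ = atan2(r sinθ, d + r cosθ).
Differentiating tanφ: φ̇ = rω(d cosθ + r)/(d² + r² + 2dr cosθ).
d² + r² + 2dr cosθ = |CA|² = 0.0127821 m²;  d cosθ + r = +0.033364 m.
|ω_lever| = |0.0589·20.21·+0.033364| / 0.0127821 = 3.1073 rad/s.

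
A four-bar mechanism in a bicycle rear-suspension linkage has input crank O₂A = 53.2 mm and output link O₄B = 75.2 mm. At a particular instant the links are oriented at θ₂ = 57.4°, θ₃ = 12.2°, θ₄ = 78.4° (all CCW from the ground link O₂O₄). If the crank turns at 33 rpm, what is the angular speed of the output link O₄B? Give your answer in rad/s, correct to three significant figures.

1.90

ω₂ = 3.456 rad/s (from 33 rpm).
Differentiating the loop-closure r₂e^{iθ₂}+r₃e^{iθ₃}=r₁+r₄e^{iθ₄} gives r₂ω₂e^{iθ₂}+r₃ω₃e^{iθ₃}=r₄ω₄e^{iθ₄}.
Eliminating the other unknown: ω₄ = r₂ω₂ sin(θ₂−θ₃) / [r₄ sin(θ₄−θ₃)].
Numerator sine = +0.70957; denominator sine = +0.91496.
Result = 0.0532·3.456·(+0.70957) / (0.0752·(+0.91496)) = +1.896 rad/s; magnitude 1.896 rad/s.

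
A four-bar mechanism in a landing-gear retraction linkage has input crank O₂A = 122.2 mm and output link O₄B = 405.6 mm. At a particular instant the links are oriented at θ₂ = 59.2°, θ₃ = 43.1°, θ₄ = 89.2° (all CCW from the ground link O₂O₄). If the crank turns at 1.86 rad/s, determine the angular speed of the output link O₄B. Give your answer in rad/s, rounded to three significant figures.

0.216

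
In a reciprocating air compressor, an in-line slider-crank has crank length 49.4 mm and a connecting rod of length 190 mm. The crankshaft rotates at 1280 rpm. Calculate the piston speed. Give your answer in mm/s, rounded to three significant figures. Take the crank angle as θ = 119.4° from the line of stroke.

ω = 2π·1280/60 = 134 rad/s
For an in-line slider-crank, x = r cosθ + √(L² − r² sin²θ), so v = −rω sinθ·[1 + r cosθ/√(L² − r² sin²θ)].
With r = 0.0494 m, L = 0.19 m, θ = 119.4°: √(L² − r² sin²θ) = 0.18506 m.
v = −0.0494·134·0.87121·[1 + 0.0494·-0.49090/0.18506] = -5.0129 m/s.
|v| = 5.0129 m/s = 5012.9 mm/s.

5010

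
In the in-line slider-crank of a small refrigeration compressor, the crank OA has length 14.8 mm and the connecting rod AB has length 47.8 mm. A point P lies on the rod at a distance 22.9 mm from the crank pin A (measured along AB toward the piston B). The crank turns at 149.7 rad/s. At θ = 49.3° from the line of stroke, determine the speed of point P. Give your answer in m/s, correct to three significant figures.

1.99

ω = 149.7 rad/s.  Crank-pin speed |V_A| = rω = 2.2156 m/s, perpendicular to OA.
Rod angle: sinφ = −(r/L) sinθ ⇒ φ = -13.576°; ω_rod = −rω cosθ/√(L²−r²sin²θ) = -31.094 rad/s.
V_P = V_A + ω_rod × AP, with AP = 0.0229 m along the rod.
Components: V_Px = −rω sinθ − a·ω_rod·sinφ = -1.8468 m/s;  V_Py = rω cosθ + a·ω_rod·cosφ = +0.75261 m/s.
|V_P| = √(V_Px² + V_Py²) = 1.9943 m/s.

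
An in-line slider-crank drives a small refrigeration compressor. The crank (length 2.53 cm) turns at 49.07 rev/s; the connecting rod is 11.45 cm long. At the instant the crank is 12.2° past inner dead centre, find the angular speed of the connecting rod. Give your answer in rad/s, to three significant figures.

66.7

ω = 308.3 rad/s (converted from 49.07 rev/s).
The rod makes angle φ with the slider axis where L sinφ = r sinθ; differentiating, L cosφ·φ̇ = r ω cosθ.
L cosφ = √(L² − r² sin²θ) = 0.11438 m.
|ω_rod| = r ω |cosθ| / √(L² − r² sin²θ) = 0.0253·308.3·0.97742/0.11438 = 66.66 rad/s.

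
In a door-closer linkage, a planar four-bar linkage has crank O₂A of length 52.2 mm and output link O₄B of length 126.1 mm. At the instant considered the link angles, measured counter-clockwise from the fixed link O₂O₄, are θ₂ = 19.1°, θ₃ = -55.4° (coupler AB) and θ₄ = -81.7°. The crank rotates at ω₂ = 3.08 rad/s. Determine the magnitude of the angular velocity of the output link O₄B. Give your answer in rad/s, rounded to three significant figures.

ω₂ = 3.08 rad/s
Differentiating the loop-closure r₂e^{iθ₂}+r₃e^{iθ₃}=r₁+r₄e^{iθ₄} gives r₂ω₂e^{iθ₂}+r₃ω₃e^{iθ₃}=r₄ω₄e^{iθ₄}.
Eliminating the other unknown: ω₄ = r₂ω₂ sin(θ₂−θ₃) / [r₄ sin(θ₄−θ₃)].
Numerator sine = +0.96363; denominator sine = -0.44307.
Result = 0.0522·3.08·(+0.96363) / (0.1261·(-0.44307)) = -2.773 rad/s; magnitude 2.773 rad/s.

2.77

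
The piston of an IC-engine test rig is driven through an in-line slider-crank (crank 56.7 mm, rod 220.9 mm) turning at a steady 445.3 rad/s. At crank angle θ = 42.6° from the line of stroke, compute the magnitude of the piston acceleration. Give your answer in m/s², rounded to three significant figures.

8570

ω = 445.3 rad/s
x(θ) = r cosθ + √(L² − r² sin²θ); with ω constant, a = ω²·d²x/dθ².
d²x/dθ² = −r cosθ − r²(cos2θ)/√u − r⁴ sin²2θ/(4u^{3/2}),  u = L² − r² sin²θ = 0.0473239 m².
Substituting r = 0.0567 m, L = 0.2209 m, θ = 42.6°: d²x/dθ² = -0.043223 m.
a = ω²·d²x/dθ² = (445.3)²·(-0.043223) = -8570.7 m/s²;  |a| = 8570.7 m/s².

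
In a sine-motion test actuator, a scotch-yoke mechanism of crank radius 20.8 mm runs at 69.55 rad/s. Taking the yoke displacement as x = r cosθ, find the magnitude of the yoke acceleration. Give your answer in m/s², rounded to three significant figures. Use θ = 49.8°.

64.9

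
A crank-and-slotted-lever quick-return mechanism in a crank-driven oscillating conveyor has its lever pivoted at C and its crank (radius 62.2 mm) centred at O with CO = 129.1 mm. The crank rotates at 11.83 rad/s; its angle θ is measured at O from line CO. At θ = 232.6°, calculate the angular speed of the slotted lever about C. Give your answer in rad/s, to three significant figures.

1.11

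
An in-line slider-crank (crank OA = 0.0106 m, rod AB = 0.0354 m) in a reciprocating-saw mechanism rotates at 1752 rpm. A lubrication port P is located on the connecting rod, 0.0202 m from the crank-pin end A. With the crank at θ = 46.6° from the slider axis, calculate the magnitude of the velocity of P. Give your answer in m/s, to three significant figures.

1.68

ω = 183.5 rad/s.  Crank-pin speed |V_A| = rω = 1.9448 m/s, perpendicular to OA.
Rod angle: sinφ = −(r/L) sinθ ⇒ φ = -12.566°; ω_rod = −rω cosθ/√(L²−r²sin²θ) = -38.673 rad/s.
V_P = V_A + ω_rod × AP, with AP = 0.0202 m along the rod.
Components: V_Px = −rω sinθ − a·ω_rod·sinφ = -1.583 m/s;  V_Py = rω cosθ + a·ω_rod·cosφ = +0.57375 m/s.
|V_P| = √(V_Px² + V_Py²) = 1.6837 m/s.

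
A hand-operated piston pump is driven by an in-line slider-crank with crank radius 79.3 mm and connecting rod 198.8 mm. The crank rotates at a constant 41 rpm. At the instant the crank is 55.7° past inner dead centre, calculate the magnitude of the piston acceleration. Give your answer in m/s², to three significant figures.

ω = 2π·41/60 = 4.294 rad/s
x(θ) = r cosθ + √(L² − r² sin²θ); with ω constant, a = ω²·d²x/dθ².
d²x/dθ² = −r cosθ − r²(cos2θ)/√u − r⁴ sin²2θ/(4u^{3/2}),  u = L² − r² sin²θ = 0.0352299 m².
Substituting r = 0.0793 m, L = 0.1988 m, θ = 55.7°: d²x/dθ² = -0.033759 m.
a = ω²·d²x/dθ² = (4.294)²·(-0.033759) = -0.62232 m/s²;  |a| = 0.62232 m/s².

0.622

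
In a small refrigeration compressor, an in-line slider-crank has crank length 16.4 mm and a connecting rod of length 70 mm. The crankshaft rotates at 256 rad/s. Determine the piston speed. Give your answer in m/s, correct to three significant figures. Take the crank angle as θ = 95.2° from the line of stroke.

4.09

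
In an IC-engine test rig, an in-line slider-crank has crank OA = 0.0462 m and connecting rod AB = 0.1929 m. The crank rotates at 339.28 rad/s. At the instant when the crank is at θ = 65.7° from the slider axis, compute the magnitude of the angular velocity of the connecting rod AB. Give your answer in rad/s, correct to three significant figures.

34.3

ω = 339.3 rad/s
The rod makes angle φ with the slider axis where L sinφ = r sinθ; differentiating, L cosφ·φ̇ = r ω cosθ.
L cosφ = √(L² − r² sin²θ) = 0.18825 m.
|ω_rod| = r ω |cosθ| / √(L² − r² sin²θ) = 0.0462·339.3·0.41151/0.18825 = 34.265 rad/s.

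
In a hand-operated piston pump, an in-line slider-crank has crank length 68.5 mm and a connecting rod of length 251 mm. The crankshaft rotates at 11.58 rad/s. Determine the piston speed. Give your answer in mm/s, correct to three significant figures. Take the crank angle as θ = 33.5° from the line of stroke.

539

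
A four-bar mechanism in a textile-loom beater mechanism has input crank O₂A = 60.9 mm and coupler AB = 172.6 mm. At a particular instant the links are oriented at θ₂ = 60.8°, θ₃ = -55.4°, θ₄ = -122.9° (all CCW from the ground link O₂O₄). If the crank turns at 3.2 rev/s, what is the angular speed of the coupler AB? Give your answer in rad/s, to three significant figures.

ω₂ = 20.11 rad/s (from 3.2 rev/s).
Differentiating the loop-closure r₂e^{iθ₂}+r₃e^{iθ₃}=r₁+r₄e^{iθ₄} gives r₂ω₂e^{iθ₂}+r₃ω₃e^{iθ₃}=r₄ω₄e^{iθ₄}.
Eliminating the other unknown: ω₃ = r₂ω₂ sin(θ₄−θ₂) / [r₃ sin(θ₃−θ₄)].
Numerator sine = +0.06453; denominator sine = +0.92388.
Result = 0.0609·20.11·(+0.06453) / (0.1726·(+0.92388)) = +0.49553 rad/s; magnitude 0.49553 rad/s.

0.496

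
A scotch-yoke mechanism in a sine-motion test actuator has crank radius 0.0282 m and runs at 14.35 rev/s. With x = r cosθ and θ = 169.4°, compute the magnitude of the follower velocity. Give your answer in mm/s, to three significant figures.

ω = 90.16 rad/s (from 14.35 rev/s).
x = r cosθ ⇒ ẋ = −rω sinθ.
|v| = rω|sinθ| = 0.0282·90.16·|sin 169.4°| = 0.46772 m/s = 467.72 mm/s.

468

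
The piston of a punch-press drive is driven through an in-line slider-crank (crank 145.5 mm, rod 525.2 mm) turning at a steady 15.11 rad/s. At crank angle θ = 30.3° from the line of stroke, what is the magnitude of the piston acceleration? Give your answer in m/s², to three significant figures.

ω = 15.11 rad/s
x(θ) = r cosθ + √(L² − r² sin²θ); with ω constant, a = ω²·d²x/dθ².
d²x/dθ² = −r cosθ − r²(cos2θ)/√u − r⁴ sin²2θ/(4u^{3/2}),  u = L² − r² sin²θ = 0.270446 m².
Substituting r = 0.1455 m, L = 0.5252 m, θ = 30.3°: d²x/dθ² = -0.14621 m.
a = ω²·d²x/dθ² = (15.11)²·(-0.14621) = -33.382 m/s²;  |a| = 33.382 m/s².

33.4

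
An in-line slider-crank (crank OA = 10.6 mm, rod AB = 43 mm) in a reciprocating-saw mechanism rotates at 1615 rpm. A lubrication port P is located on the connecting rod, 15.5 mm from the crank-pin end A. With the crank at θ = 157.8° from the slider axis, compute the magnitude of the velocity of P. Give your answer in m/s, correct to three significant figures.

1.23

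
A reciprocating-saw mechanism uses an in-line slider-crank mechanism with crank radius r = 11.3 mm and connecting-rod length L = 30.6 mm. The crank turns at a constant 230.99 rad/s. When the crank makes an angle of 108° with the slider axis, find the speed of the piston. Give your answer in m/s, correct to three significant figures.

2.18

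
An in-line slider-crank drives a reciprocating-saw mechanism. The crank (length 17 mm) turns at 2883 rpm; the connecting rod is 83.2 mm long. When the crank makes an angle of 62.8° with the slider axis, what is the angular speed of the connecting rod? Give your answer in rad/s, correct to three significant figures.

28.7

ω = 301.9 rad/s (converted from 2883 rpm).
The rod makes angle φ with the slider axis where L sinφ = r sinθ; differentiating, L cosφ·φ̇ = r ω cosθ.
L cosφ = √(L² − r² sin²θ) = 0.081815 m.
|ω_rod| = r ω |cosθ| / √(L² − r² sin²θ) = 0.017·301.9·0.45710/0.081815 = 28.675 rad/s.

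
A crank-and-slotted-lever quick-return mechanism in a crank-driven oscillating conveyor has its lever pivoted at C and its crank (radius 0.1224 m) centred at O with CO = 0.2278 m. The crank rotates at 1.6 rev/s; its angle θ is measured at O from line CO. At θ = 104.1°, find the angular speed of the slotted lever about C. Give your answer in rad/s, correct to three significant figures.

ω = 10.05 rad/s (from 1.6 rev/s).
Crank pin A relative to C: A = (d + r cosθ, r sinθ); lever angle φ = atan2(r sinθ, d + r cosθ).
Differentiating tanφ: φ̇ = rω(d cosθ + r)/(d² + r² + 2dr cosθ).
d² + r² + 2dr cosθ = |CA|² = 0.0532893 m²;  d cosθ + r = +0.066905 m.
|ω_lever| = |0.1224·10.05·+0.066905| / 0.0532893 = 1.5449 rad/s.

1.54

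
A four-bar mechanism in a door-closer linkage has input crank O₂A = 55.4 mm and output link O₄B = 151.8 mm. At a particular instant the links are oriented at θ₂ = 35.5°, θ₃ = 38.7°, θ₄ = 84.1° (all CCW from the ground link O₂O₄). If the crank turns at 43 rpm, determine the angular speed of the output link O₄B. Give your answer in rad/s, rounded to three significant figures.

ω₂ = 4.503 rad/s (from 43 rpm).
Differentiating the loop-closure r₂e^{iθ₂}+r₃e^{iθ₃}=r₁+r₄e^{iθ₄} gives r₂ω₂e^{iθ₂}+r₃ω₃e^{iθ₃}=r₄ω₄e^{iθ₄}.
Eliminating the other unknown: ω₄ = r₂ω₂ sin(θ₂−θ₃) / [r₄ sin(θ₄−θ₃)].
Numerator sine = -0.05582; denominator sine = +0.71203.
Result = 0.0554·4.503·(-0.05582) / (0.1518·(+0.71203)) = -0.12884 rad/s; magnitude 0.12884 rad/s.

0.129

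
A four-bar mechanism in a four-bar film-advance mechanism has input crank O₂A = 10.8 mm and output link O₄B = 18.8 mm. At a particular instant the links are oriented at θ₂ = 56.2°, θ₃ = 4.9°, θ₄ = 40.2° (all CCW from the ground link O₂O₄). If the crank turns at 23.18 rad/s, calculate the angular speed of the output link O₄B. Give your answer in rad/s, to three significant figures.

ω₂ = 23.18 rad/s
Differentiating the loop-closure r₂e^{iθ₂}+r₃e^{iθ₃}=r₁+r₄e^{iθ₄} gives r₂ω₂e^{iθ₂}+r₃ω₃e^{iθ₃}=r₄ω₄e^{iθ₄}.
Eliminating the other unknown: ω₄ = r₂ω₂ sin(θ₂−θ₃) / [r₄ sin(θ₄−θ₃)].
Numerator sine = +0.78043; denominator sine = +0.57786.
Result = 0.0108·23.18·(+0.78043) / (0.0188·(+0.57786)) = +17.984 rad/s; magnitude 17.984 rad/s.

18.0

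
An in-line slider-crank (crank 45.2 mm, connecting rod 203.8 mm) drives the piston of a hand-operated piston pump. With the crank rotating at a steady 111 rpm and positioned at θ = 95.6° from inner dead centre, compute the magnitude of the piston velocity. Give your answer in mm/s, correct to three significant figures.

ω = 2π·111/60 = 11.62 rad/s
For an in-line slider-crank, x = r cosθ + √(L² − r² sin²θ), so v = −rω sinθ·[1 + r cosθ/√(L² − r² sin²θ)].
With r = 0.0452 m, L = 0.2038 m, θ = 95.6°: √(L² − r² sin²θ) = 0.19877 m.
v = −0.0452·11.62·0.99523·[1 + 0.0452·-0.09758/0.19877] = -0.51129 m/s.
|v| = 0.51129 m/s = 511.29 mm/s.

511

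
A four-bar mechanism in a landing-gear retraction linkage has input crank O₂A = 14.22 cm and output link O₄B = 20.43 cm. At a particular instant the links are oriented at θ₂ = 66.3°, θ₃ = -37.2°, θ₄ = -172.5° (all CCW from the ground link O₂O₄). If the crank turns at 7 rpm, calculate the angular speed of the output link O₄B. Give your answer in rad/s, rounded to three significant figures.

0.705

ω₂ = 0.733 rad/s (from 7 rpm).
Differentiating the loop-closure r₂e^{iθ₂}+r₃e^{iθ₃}=r₁+r₄e^{iθ₄} gives r₂ω₂e^{iθ₂}+r₃ω₃e^{iθ₃}=r₄ω₄e^{iθ₄}.
Eliminating the other unknown: ω₄ = r₂ω₂ sin(θ₂−θ₃) / [r₄ sin(θ₄−θ₃)].
Numerator sine = +0.97237; denominator sine = -0.70339.
Result = 0.1422·0.733·(+0.97237) / (0.2043·(-0.70339)) = -0.70533 rad/s; magnitude 0.70533 rad/s.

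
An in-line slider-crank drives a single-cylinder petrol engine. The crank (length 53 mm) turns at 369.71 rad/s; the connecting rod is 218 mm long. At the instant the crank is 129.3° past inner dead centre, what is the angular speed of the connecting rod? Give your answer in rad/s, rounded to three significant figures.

58.0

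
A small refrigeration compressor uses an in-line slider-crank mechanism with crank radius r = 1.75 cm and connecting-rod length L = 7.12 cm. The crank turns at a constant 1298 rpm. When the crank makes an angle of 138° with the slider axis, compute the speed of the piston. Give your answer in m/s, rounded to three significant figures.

1.30

ω = 2π·1298/60 = 135.9 rad/s
For an in-line slider-crank, x = r cosθ + √(L² − r² sin²θ), so v = −rω sinθ·[1 + r cosθ/√(L² − r² sin²θ)].
With r = 0.0175 m, L = 0.0712 m, θ = 138°: √(L² − r² sin²θ) = 0.07023 m.
v = −0.0175·135.9·0.66913·[1 + 0.0175·-0.74314/0.07023] = -1.2969 m/s.
|v| = 1.2969 m/s.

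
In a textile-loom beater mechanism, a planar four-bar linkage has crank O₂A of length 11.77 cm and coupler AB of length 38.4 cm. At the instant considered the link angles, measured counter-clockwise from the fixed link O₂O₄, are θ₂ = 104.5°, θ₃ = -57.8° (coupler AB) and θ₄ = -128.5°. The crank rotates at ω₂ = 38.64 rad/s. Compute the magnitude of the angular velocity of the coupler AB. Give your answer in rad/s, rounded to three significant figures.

ω₂ = 38.64 rad/s
Differentiating the loop-closure r₂e^{iθ₂}+r₃e^{iθ₃}=r₁+r₄e^{iθ₄} gives r₂ω₂e^{iθ₂}+r₃ω₃e^{iθ₃}=r₄ω₄e^{iθ₄}.
Eliminating the other unknown: ω₃ = r₂ω₂ sin(θ₄−θ₂) / [r₃ sin(θ₃−θ₄)].
Numerator sine = +0.79864; denominator sine = +0.94380.
Result = 0.1177·38.64·(+0.79864) / (0.384·(+0.94380)) = +10.022 rad/s; magnitude 10.022 rad/s.

10.0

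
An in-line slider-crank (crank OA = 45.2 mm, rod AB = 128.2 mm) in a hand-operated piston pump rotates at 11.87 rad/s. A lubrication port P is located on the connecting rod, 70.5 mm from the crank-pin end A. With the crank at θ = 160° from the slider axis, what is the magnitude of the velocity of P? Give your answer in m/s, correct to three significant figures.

ω = 11.87 rad/s.  Crank-pin speed |V_A| = rω = 0.53652 m/s, perpendicular to OA.
Rod angle: sinφ = −(r/L) sinθ ⇒ φ = -6.926°; ω_rod = −rω cosθ/√(L²−r²sin²θ) = +3.9616 rad/s.
V_P = V_A + ω_rod × AP, with AP = 0.0705 m along the rod.
Components: V_Px = −rω sinθ − a·ω_rod·sinφ = -0.14982 m/s;  V_Py = rω cosθ + a·ω_rod·cosφ = -0.22691 m/s.
|V_P| = √(V_Px² + V_Py²) = 0.27191 m/s.

0.272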